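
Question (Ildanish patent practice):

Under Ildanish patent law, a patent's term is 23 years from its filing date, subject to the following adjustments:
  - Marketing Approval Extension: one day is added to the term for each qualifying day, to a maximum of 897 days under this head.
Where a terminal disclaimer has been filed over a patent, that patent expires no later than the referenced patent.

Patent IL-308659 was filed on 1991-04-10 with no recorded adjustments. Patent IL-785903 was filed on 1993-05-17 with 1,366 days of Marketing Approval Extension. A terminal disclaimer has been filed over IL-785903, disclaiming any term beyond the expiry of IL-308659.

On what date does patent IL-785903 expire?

Natural term of IL-785903:
  Base: filing + 23 years → 17 May 2016.
  Marketing Approval Extension: 1366 days claimed exceeds the 897-day cap, so +897 days → 31 October 2018.
Expiry of referenced patent IL-308659:
  Base: filing + 23 years → 10 April 2014.
Terminal disclaimer: IL-785903 expires on the earlier of 31 October 2018 and 10 April 2014.

April 10, 2014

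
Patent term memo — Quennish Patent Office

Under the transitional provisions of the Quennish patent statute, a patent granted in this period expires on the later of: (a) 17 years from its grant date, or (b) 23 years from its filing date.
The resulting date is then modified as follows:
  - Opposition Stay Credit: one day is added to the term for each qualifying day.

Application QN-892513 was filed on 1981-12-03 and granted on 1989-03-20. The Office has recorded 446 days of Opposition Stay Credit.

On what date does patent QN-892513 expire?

(a) grant + 17 years → 20 March 2006.
(b) filing + 23 years → 3 December 2004.
Later of the two: 20 March 2006.
Opposition Stay Credit: +446 days → 9 June 2007.

2007-06-09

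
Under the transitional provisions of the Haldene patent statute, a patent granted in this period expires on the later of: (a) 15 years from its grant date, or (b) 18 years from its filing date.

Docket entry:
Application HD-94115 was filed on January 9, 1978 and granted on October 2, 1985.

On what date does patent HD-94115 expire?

2000-10-02

(a) grant + 15 years → 2 October 2000.
(b) filing + 18 years → 9 January 1996.
Later of the two: 2 October 2000.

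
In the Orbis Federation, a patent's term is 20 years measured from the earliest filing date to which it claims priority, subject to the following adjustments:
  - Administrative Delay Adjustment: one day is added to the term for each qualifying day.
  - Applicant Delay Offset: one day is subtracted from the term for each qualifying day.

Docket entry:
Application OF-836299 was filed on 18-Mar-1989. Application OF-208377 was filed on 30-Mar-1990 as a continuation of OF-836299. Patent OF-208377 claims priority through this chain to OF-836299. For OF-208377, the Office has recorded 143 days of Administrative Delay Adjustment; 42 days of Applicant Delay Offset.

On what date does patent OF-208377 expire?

June 27, 2009

Earliest priority filing: 18 March 1989.
Base term: 18 March 1989 + 20 years → 18 March 2009.
Administrative Delay Adjustment: +143 days → 8 August 2009.
Applicant Delay Offset: −42 days → 27 June 2009.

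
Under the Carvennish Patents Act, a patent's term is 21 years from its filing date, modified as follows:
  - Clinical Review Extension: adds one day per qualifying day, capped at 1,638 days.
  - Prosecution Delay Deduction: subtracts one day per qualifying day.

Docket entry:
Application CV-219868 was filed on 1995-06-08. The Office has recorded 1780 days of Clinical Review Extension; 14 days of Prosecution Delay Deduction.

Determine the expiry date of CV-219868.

Base term: filing date + 21 years → 8 June 2016.
Clinical Review Extension: 1780 days claimed exceeds the 1638-day cap, so +1638 days → 2 December 2020.
Prosecution Delay Deduction: −14 days → 18 November 2020.

2020-11-18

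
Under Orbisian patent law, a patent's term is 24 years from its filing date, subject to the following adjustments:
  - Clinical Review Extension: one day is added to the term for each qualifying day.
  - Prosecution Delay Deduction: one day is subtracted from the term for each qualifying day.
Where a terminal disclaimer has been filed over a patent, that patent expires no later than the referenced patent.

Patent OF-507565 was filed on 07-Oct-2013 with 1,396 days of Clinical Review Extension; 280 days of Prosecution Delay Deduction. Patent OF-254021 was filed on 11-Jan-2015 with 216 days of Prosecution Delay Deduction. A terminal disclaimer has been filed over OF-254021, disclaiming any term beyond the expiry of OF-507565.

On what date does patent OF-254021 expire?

2038-06-09

Natural term of OF-254021:
  Base: filing + 24 years → 11 January 2039.
  Prosecution Delay Deduction: −216 days → 9 June 2038.
Expiry of referenced patent OF-507565:
  Base: filing + 24 years → 7 October 2037.
  Clinical Review Extension: +1396 days → 3 August 2041.
  Prosecution Delay Deduction: −280 days → 27 October 2040.
Terminal disclaimer: OF-254021 expires on the earlier of 9 June 2038 and 27 October 2040.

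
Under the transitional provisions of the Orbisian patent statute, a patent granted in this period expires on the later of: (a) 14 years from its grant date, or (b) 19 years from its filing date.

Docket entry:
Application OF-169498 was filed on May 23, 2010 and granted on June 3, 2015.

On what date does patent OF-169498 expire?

(a) grant + 14 years → 3 June 2029.
(b) filing + 19 years → 23 May 2029.
Later of the two: 3 June 2029.

June 3, 2029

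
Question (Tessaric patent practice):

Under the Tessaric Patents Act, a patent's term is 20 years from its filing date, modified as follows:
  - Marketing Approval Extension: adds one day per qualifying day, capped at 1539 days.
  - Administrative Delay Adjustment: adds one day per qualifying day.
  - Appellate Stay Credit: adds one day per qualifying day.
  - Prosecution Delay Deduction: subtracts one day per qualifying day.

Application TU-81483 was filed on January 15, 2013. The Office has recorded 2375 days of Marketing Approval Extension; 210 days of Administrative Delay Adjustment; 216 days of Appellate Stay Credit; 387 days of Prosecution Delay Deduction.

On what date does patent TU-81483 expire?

Base term: filing date + 20 years → 15 January 2033.
Marketing Approval Extension: 2375 days claimed exceeds the 1539-day cap, so +1539 days → 3 April 2037.
Administrative Delay Adjustment: +210 days → 30 October 2037.
Appellate Stay Credit: +216 days → 3 June 2038.
Prosecution Delay Deduction: −387 days → 12 May 2037.

May 12, 2037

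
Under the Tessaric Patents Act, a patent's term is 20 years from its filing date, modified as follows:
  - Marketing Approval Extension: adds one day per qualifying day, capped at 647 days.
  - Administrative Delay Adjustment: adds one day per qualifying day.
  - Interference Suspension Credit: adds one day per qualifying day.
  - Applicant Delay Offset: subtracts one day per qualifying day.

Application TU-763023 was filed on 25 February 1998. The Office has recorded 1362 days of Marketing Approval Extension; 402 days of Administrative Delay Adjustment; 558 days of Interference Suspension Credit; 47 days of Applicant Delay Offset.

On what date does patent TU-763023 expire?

2022-06-04

Base term: filing date + 20 years → 25 February 2018.
Marketing Approval Extension: 1362 days claimed exceeds the 647-day cap, so +647 days → 4 December 2019.
Administrative Delay Adjustment: +402 days → 9 January 2021.
Interference Suspension Credit: +558 days → 21 July 2022.
Applicant Delay Offset: −47 days → 4 June 2022.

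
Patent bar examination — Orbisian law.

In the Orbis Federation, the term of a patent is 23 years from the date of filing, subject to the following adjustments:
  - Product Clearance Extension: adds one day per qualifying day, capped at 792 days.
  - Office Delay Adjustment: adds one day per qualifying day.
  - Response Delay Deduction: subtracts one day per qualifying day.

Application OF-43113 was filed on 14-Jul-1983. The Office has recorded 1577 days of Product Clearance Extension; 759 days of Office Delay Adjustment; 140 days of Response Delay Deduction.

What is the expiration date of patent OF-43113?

Base term: filing date + 23 years → 14 July 2006.
Product Clearance Extension: 1577 days claimed exceeds the 792-day cap, so +792 days → 13 September 2008.
Office Delay Adjustment: +759 days → 12 October 2010.
Response Delay Deduction: −140 days → 25 May 2010.

2010-05-25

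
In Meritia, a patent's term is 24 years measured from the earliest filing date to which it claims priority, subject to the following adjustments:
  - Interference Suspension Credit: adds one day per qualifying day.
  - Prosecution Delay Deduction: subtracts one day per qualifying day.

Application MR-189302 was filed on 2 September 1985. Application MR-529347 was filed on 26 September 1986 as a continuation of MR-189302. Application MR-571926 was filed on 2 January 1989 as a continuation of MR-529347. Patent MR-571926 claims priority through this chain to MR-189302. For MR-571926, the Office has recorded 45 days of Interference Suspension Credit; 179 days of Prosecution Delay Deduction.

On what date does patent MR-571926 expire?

2009-04-21

Earliest priority filing: 2 September 1985.
Base term: 2 September 1985 + 24 years → 2 September 2009.
Interference Suspension Credit: +45 days → 17 October 2009.
Prosecution Delay Deduction: −179 days → 21 April 2009.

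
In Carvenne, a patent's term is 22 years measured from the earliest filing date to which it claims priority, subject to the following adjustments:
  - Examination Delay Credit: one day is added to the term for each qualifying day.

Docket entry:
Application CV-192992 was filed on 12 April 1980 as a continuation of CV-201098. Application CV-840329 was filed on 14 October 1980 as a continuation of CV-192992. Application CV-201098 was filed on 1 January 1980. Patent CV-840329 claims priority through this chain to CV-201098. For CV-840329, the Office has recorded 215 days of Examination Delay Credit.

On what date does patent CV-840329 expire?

Earliest priority filing: 1 January 1980.
Base term: 1 January 1980 + 22 years → 1 January 2002.
Examination Delay Credit: +215 days → 4 August 2002.

August 4, 2002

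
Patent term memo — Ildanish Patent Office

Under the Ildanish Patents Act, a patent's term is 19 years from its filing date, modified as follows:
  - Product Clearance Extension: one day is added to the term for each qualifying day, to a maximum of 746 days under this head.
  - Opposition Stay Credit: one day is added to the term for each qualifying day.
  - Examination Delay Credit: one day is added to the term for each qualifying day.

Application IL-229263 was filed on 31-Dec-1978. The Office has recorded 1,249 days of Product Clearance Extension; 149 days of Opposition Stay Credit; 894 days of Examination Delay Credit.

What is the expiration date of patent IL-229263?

November 24, 2002

Base term: filing date + 19 years → 31 December 1997.
Product Clearance Extension: 1249 days claimed exceeds the 746-day cap, so +746 days → 16 January 2000.
Opposition Stay Credit: +149 days → 13 June 2000.
Examination Delay Credit: +894 days → 24 November 2002.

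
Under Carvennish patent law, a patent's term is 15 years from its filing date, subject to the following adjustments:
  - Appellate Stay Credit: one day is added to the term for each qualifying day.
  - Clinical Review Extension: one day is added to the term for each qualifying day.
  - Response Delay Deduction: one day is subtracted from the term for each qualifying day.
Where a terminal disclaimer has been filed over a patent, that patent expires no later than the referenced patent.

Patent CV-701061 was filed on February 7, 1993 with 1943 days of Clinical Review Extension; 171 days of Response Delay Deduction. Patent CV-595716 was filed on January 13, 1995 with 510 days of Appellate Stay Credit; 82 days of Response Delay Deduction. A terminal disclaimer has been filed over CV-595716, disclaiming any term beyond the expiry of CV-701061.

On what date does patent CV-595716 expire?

2011-03-17

Natural term of CV-595716:
  Base: filing + 15 years → 13 January 2010.
  Appellate Stay Credit: +510 days → 7 June 2011.
  Response Delay Deduction: −82 days → 17 March 2011.
Expiry of referenced patent CV-701061:
  Base: filing + 15 years → 7 February 2008.
  Clinical Review Extension: +1943 days → 3 June 2013.
  Response Delay Deduction: −171 days → 14 December 2012.
Terminal disclaimer: CV-595716 expires on the earlier of 17 March 2011 and 14 December 2012.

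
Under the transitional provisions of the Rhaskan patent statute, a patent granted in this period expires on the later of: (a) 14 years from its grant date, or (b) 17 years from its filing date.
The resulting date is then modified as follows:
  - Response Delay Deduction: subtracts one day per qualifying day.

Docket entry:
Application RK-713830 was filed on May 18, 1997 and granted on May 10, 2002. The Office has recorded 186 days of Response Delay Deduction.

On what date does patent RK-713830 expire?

(a) grant + 14 years → 10 May 2016.
(b) filing + 17 years → 18 May 2014.
Later of the two: 10 May 2016.
Response Delay Deduction: −186 days → 6 November 2015.

2015-11-06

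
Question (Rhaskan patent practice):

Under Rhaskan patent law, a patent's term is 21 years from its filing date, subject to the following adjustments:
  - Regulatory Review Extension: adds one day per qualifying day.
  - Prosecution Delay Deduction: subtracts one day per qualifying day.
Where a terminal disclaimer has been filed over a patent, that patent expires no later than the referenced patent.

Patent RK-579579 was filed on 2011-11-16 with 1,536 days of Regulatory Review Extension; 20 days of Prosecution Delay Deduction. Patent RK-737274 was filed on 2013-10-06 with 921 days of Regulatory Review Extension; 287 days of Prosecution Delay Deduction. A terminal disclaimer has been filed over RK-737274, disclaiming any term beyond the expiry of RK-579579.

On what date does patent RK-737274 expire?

Natural term of RK-737274:
  Base: filing + 21 years → 6 October 2034.
  Regulatory Review Extension: +921 days → 14 April 2037.
  Prosecution Delay Deduction: −287 days → 1 July 2036.
Expiry of referenced patent RK-579579:
  Base: filing + 21 years → 16 November 2032.
  Regulatory Review Extension: +1536 days → 30 January 2037.
  Prosecution Delay Deduction: −20 days → 10 January 2037.
Terminal disclaimer: RK-737274 expires on the earlier of 1 July 2036 and 10 January 2037.

2036-07-01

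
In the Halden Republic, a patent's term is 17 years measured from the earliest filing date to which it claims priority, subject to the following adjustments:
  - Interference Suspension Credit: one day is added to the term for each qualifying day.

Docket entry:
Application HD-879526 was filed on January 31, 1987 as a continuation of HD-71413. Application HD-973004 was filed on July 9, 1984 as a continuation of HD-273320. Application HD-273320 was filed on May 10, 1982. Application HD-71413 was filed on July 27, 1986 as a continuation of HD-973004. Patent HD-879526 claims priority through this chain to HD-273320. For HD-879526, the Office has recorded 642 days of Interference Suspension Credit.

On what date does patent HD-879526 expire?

Earliest priority filing: 10 May 1982.
Base term: 10 May 1982 + 17 years → 10 May 1999.
Interference Suspension Credit: +642 days → 10 February 2001.

February 10, 2001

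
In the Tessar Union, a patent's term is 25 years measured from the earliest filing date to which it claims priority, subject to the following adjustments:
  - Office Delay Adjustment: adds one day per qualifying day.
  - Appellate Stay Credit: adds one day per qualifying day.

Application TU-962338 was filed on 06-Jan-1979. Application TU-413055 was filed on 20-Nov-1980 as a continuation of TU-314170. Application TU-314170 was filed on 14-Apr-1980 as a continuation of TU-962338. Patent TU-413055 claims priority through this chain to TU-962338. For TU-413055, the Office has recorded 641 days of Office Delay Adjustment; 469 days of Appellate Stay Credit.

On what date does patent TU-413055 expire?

Earliest priority filing: 6 January 1979.
Base term: 6 January 1979 + 25 years → 6 January 2004.
Office Delay Adjustment: +641 days → 8 October 2005.
Appellate Stay Credit: +469 days → 20 January 2007.

2007-01-20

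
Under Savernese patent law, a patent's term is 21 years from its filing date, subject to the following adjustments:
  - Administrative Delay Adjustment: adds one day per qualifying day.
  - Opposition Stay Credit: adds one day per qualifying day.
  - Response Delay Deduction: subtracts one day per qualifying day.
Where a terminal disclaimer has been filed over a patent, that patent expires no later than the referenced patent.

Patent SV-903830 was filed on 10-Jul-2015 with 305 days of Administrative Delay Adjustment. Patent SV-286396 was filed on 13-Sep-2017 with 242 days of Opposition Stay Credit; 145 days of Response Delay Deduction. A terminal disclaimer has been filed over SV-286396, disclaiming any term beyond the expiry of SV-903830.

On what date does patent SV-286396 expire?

May 11, 2037

Natural term of SV-286396:
  Base: filing + 21 years → 13 September 2038.
  Opposition Stay Credit: +242 days → 13 May 2039.
  Response Delay Deduction: −145 days → 19 December 2038.
Expiry of referenced patent SV-903830:
  Base: filing + 21 years → 10 July 2036.
  Administrative Delay Adjustment: +305 days → 11 May 2037.
Terminal disclaimer: SV-286396 expires on the earlier of 19 December 2038 and 11 May 2037.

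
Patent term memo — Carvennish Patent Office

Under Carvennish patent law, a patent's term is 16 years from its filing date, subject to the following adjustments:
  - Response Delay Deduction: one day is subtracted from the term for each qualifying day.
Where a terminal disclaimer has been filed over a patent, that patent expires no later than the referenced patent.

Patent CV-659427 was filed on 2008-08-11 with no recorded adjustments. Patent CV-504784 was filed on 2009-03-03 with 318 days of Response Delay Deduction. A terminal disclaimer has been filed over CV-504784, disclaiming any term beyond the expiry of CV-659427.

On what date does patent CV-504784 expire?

April 19, 2024

Natural term of CV-504784:
  Base: filing + 16 years → 3 March 2025.
  Response Delay Deduction: −318 days → 19 April 2024.
Expiry of referenced patent CV-659427:
  Base: filing + 16 years → 11 August 2024.
Terminal disclaimer: CV-504784 expires on the earlier of 19 April 2024 and 11 August 2024.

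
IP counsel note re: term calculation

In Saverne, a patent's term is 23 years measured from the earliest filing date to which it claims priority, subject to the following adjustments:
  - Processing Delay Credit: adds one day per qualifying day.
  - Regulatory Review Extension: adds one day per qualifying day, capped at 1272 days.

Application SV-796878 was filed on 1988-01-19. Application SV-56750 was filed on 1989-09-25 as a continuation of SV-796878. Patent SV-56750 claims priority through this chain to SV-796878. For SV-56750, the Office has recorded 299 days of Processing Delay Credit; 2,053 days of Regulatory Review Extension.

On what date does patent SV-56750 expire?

Earliest priority filing: 19 January 1988.
Base term: 19 January 1988 + 23 years → 19 January 2011.
Processing Delay Credit: +299 days → 14 November 2011.
Regulatory Review Extension: 2053 days claimed exceeds the 1272-day cap, so +1272 days → 9 May 2015.

2015-05-09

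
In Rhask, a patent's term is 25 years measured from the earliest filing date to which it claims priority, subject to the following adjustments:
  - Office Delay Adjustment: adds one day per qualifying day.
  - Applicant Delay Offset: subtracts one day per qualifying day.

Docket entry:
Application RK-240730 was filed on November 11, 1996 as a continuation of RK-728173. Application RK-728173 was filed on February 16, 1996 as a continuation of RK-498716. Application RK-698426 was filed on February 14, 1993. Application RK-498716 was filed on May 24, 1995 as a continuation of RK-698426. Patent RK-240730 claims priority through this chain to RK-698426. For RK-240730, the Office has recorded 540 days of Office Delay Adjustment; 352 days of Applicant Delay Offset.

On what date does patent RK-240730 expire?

Earliest priority filing: 14 February 1993.
Base term: 14 February 1993 + 25 years → 14 February 2018.
Office Delay Adjustment: +540 days → 8 August 2019.
Applicant Delay Offset: −352 days → 21 August 2018.

August 21, 2018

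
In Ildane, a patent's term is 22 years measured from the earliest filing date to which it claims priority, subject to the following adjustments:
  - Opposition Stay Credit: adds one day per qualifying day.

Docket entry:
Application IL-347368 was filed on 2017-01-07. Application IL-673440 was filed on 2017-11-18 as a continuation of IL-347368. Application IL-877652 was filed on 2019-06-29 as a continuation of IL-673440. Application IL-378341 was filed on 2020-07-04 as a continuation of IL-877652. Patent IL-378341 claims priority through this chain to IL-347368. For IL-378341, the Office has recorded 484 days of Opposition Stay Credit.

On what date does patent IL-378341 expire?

Earliest priority filing: 7 January 2017.
Base term: 7 January 2017 + 22 years → 7 January 2039.
Opposition Stay Credit: +484 days → 5 May 2040.

May 5, 2040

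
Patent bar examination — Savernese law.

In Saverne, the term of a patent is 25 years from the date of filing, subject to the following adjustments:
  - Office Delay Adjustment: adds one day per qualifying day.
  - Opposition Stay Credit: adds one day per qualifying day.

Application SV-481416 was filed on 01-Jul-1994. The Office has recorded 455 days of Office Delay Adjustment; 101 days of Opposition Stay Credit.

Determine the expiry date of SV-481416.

Base term: filing date + 25 years → 1 July 2019.
Office Delay Adjustment: +455 days → 28 September 2020.
Opposition Stay Credit: +101 days → 7 January 2021.

January 7, 2021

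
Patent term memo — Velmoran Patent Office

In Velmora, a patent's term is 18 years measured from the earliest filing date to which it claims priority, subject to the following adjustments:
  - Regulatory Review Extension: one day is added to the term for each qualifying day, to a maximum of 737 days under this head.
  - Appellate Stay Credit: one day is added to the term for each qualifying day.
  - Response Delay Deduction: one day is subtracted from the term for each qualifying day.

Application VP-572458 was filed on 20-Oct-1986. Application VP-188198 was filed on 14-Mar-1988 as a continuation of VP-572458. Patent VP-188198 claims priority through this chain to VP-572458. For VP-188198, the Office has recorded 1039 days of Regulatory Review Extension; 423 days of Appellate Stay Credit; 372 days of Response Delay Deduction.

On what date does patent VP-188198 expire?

December 17, 2006

Earliest priority filing: 20 October 1986.
Base term: 20 October 1986 + 18 years → 20 October 2004.
Regulatory Review Extension: 1039 days claimed exceeds the 737-day cap, so +737 days → 27 October 2006.
Appellate Stay Credit: +423 days → 24 December 2007.
Response Delay Deduction: −372 days → 17 December 2006.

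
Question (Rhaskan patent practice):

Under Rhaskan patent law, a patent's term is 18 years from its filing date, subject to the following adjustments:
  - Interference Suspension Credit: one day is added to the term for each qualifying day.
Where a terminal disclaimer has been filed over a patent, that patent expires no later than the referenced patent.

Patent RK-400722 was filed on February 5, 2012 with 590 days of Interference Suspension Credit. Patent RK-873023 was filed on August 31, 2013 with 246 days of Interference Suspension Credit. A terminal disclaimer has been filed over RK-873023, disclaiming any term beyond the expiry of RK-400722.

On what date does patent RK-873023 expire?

2031-09-18

Natural term of RK-873023:
  Base: filing + 18 years → 31 August 2031.
  Interference Suspension Credit: +246 days → 3 May 2032.
Expiry of referenced patent RK-400722:
  Base: filing + 18 years → 5 February 2030.
  Interference Suspension Credit: +590 days → 18 September 2031.
Terminal disclaimer: RK-873023 expires on the earlier of 3 May 2032 and 18 September 2031.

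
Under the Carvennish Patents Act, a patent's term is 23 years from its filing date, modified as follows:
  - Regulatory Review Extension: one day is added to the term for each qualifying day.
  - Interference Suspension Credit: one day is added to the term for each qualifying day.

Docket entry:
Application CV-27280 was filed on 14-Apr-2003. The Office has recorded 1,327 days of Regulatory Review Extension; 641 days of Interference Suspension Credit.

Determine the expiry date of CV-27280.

Base term: filing date + 23 years → 14 April 2026.
Regulatory Review Extension: +1327 days → 1 December 2029.
Interference Suspension Credit: +641 days → 3 September 2031.

September 3, 2031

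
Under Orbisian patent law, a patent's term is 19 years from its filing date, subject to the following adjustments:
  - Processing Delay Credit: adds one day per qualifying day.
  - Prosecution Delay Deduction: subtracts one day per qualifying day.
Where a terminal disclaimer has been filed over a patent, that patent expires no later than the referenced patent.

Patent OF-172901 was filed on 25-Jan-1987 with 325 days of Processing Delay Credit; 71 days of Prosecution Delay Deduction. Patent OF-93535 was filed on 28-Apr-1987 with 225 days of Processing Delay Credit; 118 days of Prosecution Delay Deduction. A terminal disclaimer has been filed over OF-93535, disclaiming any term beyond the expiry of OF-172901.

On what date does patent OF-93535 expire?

Natural term of OF-93535:
  Base: filing + 19 years → 28 April 2006.
  Processing Delay Credit: +225 days → 9 December 2006.
  Prosecution Delay Deduction: −118 days → 13 August 2006.
Expiry of referenced patent OF-172901:
  Base: filing + 19 years → 25 January 2006.
  Processing Delay Credit: +325 days → 16 December 2006.
  Prosecution Delay Deduction: −71 days → 6 October 2006.
Terminal disclaimer: OF-93535 expires on the earlier of 13 August 2006 and 6 October 2006.

2006-08-13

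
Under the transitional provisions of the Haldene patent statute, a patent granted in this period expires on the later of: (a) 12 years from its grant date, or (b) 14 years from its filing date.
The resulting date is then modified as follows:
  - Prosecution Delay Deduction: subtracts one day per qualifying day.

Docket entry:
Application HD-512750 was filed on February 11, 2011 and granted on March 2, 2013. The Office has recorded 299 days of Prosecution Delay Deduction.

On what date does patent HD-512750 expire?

(a) grant + 12 years → 2 March 2025.
(b) filing + 14 years → 11 February 2025.
Later of the two: 2 March 2025.
Prosecution Delay Deduction: −299 days → 7 May 2024.

May 7, 2024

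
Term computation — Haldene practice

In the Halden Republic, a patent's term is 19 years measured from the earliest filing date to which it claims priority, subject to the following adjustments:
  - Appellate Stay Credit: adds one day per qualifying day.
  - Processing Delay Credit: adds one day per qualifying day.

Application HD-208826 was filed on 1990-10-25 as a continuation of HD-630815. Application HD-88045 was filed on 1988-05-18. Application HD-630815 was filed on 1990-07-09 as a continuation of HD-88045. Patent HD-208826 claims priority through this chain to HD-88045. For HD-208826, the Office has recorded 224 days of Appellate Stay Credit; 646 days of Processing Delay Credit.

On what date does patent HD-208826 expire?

2009-10-04

Earliest priority filing: 18 May 1988.
Base term: 18 May 1988 + 19 years → 18 May 2007.
Appellate Stay Credit: +224 days → 28 December 2007.
Processing Delay Credit: +646 days → 4 October 2009.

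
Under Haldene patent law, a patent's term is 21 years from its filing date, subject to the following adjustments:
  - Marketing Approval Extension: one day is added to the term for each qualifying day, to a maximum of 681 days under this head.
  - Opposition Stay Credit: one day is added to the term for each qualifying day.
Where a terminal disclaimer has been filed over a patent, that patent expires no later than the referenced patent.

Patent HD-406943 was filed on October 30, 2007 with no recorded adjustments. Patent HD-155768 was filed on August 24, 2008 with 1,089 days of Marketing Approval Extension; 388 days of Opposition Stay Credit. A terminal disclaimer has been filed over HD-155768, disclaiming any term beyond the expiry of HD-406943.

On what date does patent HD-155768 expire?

2028-10-30

Natural term of HD-155768:
  Base: filing + 21 years → 24 August 2029.
  Marketing Approval Extension: 1089 days claimed exceeds the 681-day cap, so +681 days → 6 July 2031.
  Opposition Stay Credit: +388 days → 28 July 2032.
Expiry of referenced patent HD-406943:
  Base: filing + 21 years → 30 October 2028.
Terminal disclaimer: HD-155768 expires on the earlier of 28 July 2032 and 30 October 2028.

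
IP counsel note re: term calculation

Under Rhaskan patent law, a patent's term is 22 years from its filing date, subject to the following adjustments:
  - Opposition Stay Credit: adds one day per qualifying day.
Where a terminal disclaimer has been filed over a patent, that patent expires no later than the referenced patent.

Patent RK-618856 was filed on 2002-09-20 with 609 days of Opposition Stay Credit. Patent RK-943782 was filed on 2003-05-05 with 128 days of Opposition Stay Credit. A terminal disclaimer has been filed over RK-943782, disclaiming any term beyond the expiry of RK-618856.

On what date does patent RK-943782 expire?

Natural term of RK-943782:
  Base: filing + 22 years → 5 May 2025.
  Opposition Stay Credit: +128 days → 10 September 2025.
Expiry of referenced patent RK-618856:
  Base: filing + 22 years → 20 September 2024.
  Opposition Stay Credit: +609 days → 22 May 2026.
Terminal disclaimer: RK-943782 expires on the earlier of 10 September 2025 and 22 May 2026.

September 10, 2025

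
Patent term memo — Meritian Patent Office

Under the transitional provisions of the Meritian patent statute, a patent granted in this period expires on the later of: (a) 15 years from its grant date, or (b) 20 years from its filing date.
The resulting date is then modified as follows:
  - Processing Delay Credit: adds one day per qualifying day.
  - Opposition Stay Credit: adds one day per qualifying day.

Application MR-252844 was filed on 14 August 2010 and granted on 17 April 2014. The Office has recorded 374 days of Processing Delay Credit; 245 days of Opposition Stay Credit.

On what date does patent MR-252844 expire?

2032-04-24

(a) grant + 15 years → 17 April 2029.
(b) filing + 20 years → 14 August 2030.
Later of the two: 14 August 2030.
Processing Delay Credit: +374 days → 23 August 2031.
Opposition Stay Credit: +245 days → 24 April 2032.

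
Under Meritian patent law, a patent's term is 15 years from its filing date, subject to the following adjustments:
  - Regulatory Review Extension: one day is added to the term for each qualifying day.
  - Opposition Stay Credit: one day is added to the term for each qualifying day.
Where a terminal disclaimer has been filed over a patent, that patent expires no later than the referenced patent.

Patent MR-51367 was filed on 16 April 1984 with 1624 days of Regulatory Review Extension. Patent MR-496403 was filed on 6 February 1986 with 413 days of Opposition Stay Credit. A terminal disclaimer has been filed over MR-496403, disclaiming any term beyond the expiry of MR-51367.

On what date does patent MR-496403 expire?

Natural term of MR-496403:
  Base: filing + 15 years → 6 February 2001.
  Opposition Stay Credit: +413 days → 26 March 2002.
Expiry of referenced patent MR-51367:
  Base: filing + 15 years → 16 April 1999.
  Regulatory Review Extension: +1624 days → 26 September 2003.
Terminal disclaimer: MR-496403 expires on the earlier of 26 March 2002 and 26 September 2003.

March 26, 2002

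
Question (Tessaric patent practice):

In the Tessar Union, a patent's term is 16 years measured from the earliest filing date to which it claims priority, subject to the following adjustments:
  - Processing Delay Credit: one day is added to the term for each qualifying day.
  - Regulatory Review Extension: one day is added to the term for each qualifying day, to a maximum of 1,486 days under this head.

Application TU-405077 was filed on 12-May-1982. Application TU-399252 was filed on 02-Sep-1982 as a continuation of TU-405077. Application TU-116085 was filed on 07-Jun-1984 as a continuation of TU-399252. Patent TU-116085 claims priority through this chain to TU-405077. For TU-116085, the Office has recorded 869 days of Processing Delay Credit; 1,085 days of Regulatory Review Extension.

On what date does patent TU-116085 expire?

2003-09-17

Earliest priority filing: 12 May 1982.
Base term: 12 May 1982 + 16 years → 12 May 1998.
Processing Delay Credit: +869 days → 27 September 2000.
Regulatory Review Extension: 1085 days (within the 1486-day cap) → +1085 days → 17 September 2003.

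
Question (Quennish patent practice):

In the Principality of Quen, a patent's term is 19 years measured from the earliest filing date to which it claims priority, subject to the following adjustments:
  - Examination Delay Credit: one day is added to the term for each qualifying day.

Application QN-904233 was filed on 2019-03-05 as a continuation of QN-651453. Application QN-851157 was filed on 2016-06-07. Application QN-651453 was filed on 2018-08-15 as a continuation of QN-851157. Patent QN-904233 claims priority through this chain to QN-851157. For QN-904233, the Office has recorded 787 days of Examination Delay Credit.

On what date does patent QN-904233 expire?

August 2, 2037

Earliest priority filing: 7 June 2016.
Base term: 7 June 2016 + 19 years → 7 June 2035.
Examination Delay Credit: +787 days → 2 August 2037.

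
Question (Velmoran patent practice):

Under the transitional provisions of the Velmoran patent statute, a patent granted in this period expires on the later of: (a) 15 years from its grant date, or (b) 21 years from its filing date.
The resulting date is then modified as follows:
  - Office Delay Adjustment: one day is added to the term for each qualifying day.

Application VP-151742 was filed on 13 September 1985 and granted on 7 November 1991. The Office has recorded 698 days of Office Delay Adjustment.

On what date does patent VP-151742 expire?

(a) grant + 15 years → 7 November 2006.
(b) filing + 21 years → 13 September 2006.
Later of the two: 7 November 2006.
Office Delay Adjustment: +698 days → 5 October 2008.

October 5, 2008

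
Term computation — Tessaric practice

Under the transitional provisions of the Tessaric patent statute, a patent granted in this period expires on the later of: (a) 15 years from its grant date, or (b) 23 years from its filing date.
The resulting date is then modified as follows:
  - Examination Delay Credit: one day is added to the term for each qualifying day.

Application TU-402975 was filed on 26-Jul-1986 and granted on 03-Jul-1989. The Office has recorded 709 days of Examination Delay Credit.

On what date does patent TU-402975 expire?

July 5, 2011

(a) grant + 15 years → 3 July 2004.
(b) filing + 23 years → 26 July 2009.
Later of the two: 26 July 2009.
Examination Delay Credit: +709 days → 5 July 2011.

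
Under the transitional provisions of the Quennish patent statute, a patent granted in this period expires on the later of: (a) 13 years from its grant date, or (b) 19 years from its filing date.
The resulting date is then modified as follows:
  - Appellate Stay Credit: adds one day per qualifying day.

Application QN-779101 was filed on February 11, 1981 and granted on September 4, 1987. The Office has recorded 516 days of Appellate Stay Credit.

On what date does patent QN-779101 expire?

February 2, 2002

(a) grant + 13 years → 4 September 2000.
(b) filing + 19 years → 11 February 2000.
Later of the two: 4 September 2000.
Appellate Stay Credit: +516 days → 2 February 2002.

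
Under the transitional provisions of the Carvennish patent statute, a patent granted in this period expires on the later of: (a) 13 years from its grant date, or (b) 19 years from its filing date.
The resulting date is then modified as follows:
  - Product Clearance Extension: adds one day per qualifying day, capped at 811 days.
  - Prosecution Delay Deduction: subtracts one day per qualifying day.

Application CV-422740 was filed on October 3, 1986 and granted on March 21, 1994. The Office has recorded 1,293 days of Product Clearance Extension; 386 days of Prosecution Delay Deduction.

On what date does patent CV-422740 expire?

May 19, 2008

(a) grant + 13 years → 21 March 2007.
(b) filing + 19 years → 3 October 2005.
Later of the two: 21 March 2007.
Product Clearance Extension: 1293 days claimed exceeds the 811-day cap, so +811 days → 9 June 2009.
Prosecution Delay Deduction: −386 days → 19 May 2008.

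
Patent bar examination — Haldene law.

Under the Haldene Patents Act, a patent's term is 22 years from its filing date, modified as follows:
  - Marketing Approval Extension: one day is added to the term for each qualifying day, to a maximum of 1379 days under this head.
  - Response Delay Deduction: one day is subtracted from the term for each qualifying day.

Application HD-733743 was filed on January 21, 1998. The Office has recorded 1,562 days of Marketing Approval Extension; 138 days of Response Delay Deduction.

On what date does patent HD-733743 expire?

Base term: filing date + 22 years → 21 January 2020.
Marketing Approval Extension: 1562 days claimed exceeds the 1379-day cap, so +1379 days → 31 October 2023.
Response Delay Deduction: −138 days → 15 June 2023.

2023-06-15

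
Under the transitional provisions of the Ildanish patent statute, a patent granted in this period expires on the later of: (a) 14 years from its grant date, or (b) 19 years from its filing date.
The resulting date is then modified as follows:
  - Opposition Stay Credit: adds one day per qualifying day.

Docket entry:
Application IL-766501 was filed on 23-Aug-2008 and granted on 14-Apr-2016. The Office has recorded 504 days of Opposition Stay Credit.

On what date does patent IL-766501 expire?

(a) grant + 14 years → 14 April 2030.
(b) filing + 19 years → 23 August 2027.
Later of the two: 14 April 2030.
Opposition Stay Credit: +504 days → 31 August 2031.

2031-08-31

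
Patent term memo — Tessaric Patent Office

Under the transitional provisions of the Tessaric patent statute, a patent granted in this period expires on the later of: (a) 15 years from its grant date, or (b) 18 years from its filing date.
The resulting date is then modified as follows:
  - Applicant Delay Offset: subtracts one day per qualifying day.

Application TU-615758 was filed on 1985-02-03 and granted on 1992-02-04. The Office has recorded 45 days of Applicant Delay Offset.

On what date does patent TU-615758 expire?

(a) grant + 15 years → 4 February 2007.
(b) filing + 18 years → 3 February 2003.
Later of the two: 4 February 2007.
Applicant Delay Offset: −45 days → 21 December 2006.

December 21, 2006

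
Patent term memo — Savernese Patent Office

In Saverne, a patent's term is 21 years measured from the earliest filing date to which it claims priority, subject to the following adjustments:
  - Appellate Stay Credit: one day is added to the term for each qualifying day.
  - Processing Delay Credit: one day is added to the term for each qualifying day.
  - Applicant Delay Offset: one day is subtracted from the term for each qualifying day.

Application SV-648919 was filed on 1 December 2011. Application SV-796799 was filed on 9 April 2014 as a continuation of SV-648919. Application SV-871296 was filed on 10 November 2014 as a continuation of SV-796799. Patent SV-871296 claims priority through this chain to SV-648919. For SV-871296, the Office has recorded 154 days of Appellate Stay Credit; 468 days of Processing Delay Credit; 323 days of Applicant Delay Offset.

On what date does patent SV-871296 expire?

2033-09-26

Earliest priority filing: 1 December 2011.
Base term: 1 December 2011 + 21 years → 1 December 2032.
Appellate Stay Credit: +154 days → 4 May 2033.
Processing Delay Credit: +468 days → 15 August 2034.
Applicant Delay Offset: −323 days → 26 September 2033.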